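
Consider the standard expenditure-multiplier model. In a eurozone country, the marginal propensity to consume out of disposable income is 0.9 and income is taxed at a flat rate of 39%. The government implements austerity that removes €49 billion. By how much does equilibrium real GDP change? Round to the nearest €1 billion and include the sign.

−€109 billion

Expenditure multiplier = 1/(1 − c(1−t)) = 1/(1 − 0.9×0.61) = 1/0.451 ≈ 2.217.
ΔY = k × ΔG = (−€49 billion) / 0.451 ≈ −€109 billion.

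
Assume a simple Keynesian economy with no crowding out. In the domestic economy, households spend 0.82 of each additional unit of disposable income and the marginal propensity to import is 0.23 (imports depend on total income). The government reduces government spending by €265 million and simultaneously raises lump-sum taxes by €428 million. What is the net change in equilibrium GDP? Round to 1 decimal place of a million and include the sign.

−€1,502.3 million

Expenditure multiplier = 1/(1 − c + m) = 1/(1 − 0.82 + 0.23) = 1/0.41 ≈ 2.439.
ΔG contributes k·ΔG = (−€265 million) / 0.41 ≈ −€646.3 million.
ΔT of +€428 million changes first-round spending by −c·ΔT = −€350.96 million, contributing k·(−c·ΔT) = (−€350.96 million) / 0.41 = −€856 million.
Net ΔY = k(ΔG − c·ΔT) = (−€615.96 million) / 0.41 ≈ −€1,502.3 million.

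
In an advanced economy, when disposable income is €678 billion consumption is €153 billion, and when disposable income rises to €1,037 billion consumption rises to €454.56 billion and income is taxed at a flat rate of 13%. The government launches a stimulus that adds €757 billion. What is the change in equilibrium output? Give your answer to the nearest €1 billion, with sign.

+€2,812 billion

MPC = ΔC/ΔYd = (454.56 − 153)/(1,037 − 678) = 301.56/359 = 0.84.
Government-spending multiplier = 1/(1 − c(1−t)) = 1/(1 − 0.84×0.87) = 1/0.2692 ≈ 3.715.
ΔY = k × ΔG = (+€757 billion) / 0.2692 ≈ +€2,812 billion.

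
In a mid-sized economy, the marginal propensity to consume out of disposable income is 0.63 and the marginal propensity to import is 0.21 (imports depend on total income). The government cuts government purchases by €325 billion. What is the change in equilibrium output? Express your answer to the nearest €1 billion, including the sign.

−€560 billion

Spending multiplier = 1/(1 − c + m) = 1/(1 − 0.63 + 0.21) = 1/0.58 ≈ 1.724.
ΔY = k × ΔG = (−€325 billion) / 0.58 ≈ −€560 billion.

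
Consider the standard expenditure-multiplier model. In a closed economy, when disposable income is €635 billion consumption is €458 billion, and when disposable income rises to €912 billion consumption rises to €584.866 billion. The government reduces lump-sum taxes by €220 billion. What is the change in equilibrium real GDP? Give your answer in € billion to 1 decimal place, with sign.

+€185.9 billion

MPC = ΔC/ΔYd = (584.866 − 458)/(912 − 635) = 126.866/277 = 0.458.
A lump-sum tax change of −€220 billion shifts disposable income by +€220 billion; first-round consumption changes by −c × ΔT = −0.458 × (−€220 billion) = +€100.76 billion.
Expenditure multiplier = 1/(1 − MPC) = 1/(1 − 0.458) = 1/0.542 ≈ 1.845.
The tax multiplier is −c × k ≈ −0.845, so ΔY = k × (−c·ΔT) = (+€100.76 billion) / 0.542 ≈ +€185.9 billion.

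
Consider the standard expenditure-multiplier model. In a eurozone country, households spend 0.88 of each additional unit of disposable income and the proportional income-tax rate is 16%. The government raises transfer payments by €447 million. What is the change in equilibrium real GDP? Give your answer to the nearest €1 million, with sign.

The transfer change shifts disposable income by +€447 million, so first-round consumption changes by c·ΔTR = 0.88 × (+€447 million) = +€393.36 million.
Expenditure multiplier = 1/(1 − c(1−t)) = 1/(1 − 0.88×0.84) = 1/0.2608 ≈ 3.834.
The transfer multiplier is c × k ≈ 3.374, so ΔY = k × (c·ΔTR) = (+€393.36 million) / 0.2608 ≈ +€1,508 million.

+€1,508 million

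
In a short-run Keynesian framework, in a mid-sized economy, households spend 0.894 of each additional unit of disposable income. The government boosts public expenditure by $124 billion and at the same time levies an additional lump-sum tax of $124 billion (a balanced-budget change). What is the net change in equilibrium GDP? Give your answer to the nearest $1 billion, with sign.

+$124 billion

Expenditure multiplier = 1/(1 − MPC) = 1/(1 − 0.894) = 1/0.106 ≈ 9.434.
ΔG contributes k·ΔG = (+$124 billion) / 0.106 ≈ +$1,169.8 billion.
ΔT of +$124 billion changes first-round spending by −c·ΔT = −$110.856 billion, contributing k·(−c·ΔT) = (−$110.856 billion) / 0.106 ≈ −$1,045.8 billion.
With ΔG = ΔT and no other leakages, the balanced-budget multiplier is 1, so ΔY = ΔG = +$124 billion.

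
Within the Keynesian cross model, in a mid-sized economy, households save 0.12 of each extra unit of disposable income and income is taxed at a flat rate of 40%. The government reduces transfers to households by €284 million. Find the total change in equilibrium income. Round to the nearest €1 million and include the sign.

−€529 million

MPC = 1 − MPS = 1 − 0.12 = 0.88.
The transfer change shifts disposable income by −€284 million, so first-round consumption changes by c·ΔTR = 0.88 × (−€284 million) = −€249.92 million.
Expenditure multiplier = 1/(1 − c(1−t)) = 1/(1 − 0.88×0.6) = 1/0.472 ≈ 2.119.
The transfer multiplier is c × k ≈ 1.864, so ΔY = k × (c·ΔTR) = (−€249.92 million) / 0.472 ≈ −€529 million.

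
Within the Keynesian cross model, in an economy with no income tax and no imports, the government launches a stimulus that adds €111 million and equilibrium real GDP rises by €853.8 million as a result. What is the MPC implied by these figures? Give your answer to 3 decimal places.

0.870

Implied spending multiplier k = ΔY/ΔG = 853.8/111 ≈ 7.6919.
Since k = 1/(1 − MPC), MPC = 1 − 1/k = 1 − ΔG/ΔY = 1 − 111/853.8 ≈ 0.870.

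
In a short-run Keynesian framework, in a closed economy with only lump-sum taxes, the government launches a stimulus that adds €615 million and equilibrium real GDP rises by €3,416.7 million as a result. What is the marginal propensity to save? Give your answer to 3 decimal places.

0.180

Implied spending multiplier k = ΔY/ΔG = 3,416.7/615 ≈ 5.5556.
Since k = 1/(1 − MPC), MPC = 1 − 1/k = 1 − ΔG/ΔY = 1 − 615/3,416.7 ≈ 0.820.
MPS = 1 − MPC = 0.180.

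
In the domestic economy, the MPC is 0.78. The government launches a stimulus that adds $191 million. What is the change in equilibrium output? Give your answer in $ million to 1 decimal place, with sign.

Expenditure multiplier = 1/(1 − MPC) = 1/(1 − 0.78) = 1/0.22 ≈ 4.545.
ΔY = k × ΔG = (+$191 million) / 0.22 ≈ +$868.2 million.

+$868.2 million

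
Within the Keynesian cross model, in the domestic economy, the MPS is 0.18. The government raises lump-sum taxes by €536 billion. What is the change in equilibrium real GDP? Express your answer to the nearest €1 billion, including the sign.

MPC = 1 − MPS = 1 − 0.18 = 0.82.
A lump-sum tax change of +€536 billion shifts disposable income by −€536 billion; first-round consumption changes by −c × ΔT = −0.82 × (+€536 billion) = −€439.52 billion.
Expenditure multiplier = 1/(1 − MPC) = 1/(1 − 0.82) = 1/0.18 ≈ 5.556.
The tax multiplier is −c × k ≈ −4.556, so ΔY = k × (−c·ΔT) = (−€439.52 billion) / 0.18 ≈ −€2,442 billion.

−€2,442 billion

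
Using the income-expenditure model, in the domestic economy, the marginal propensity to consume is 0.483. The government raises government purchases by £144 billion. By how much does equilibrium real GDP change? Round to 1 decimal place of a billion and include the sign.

+£278.5 billion

Government-spending multiplier = 1/(1 − MPC) = 1/(1 − 0.483) = 1/0.517 ≈ 1.934.
ΔY = k × ΔG = (+£144 billion) / 0.517 ≈ +£278.5 billion.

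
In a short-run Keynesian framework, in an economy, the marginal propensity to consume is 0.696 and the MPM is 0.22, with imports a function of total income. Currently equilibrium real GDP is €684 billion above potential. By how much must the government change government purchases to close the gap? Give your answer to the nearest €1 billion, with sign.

−€358 billion

Spending multiplier = 1/(1 − c + m) = 1/(1 − 0.696 + 0.22) = 1/0.524 ≈ 1.908.
Need ΔY = −€684 billion, so ΔG = ΔY/k = (−€684 billion) × 0.524 ≈ −€358 billion.
The government should cut government purchases by €358 billion.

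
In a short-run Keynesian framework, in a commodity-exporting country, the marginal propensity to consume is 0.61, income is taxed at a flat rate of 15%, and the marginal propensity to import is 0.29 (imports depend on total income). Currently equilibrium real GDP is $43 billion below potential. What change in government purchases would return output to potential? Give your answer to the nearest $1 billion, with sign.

Spending multiplier = 1/(1 − c(1−t) + m) = 1/(1 − 0.61×0.85 + 0.29) = 1/0.7715 ≈ 1.296.
Need ΔY = +$43 billion, so ΔG = ΔY/k = (+$43 billion) × 0.7715 ≈ +$33 billion.
The government should increase government purchases by $33 billion.

+$33 billion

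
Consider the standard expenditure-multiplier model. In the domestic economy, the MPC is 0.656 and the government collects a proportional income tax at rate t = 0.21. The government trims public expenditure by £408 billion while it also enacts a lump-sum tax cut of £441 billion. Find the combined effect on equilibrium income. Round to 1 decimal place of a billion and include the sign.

−£246.4 billion

Expenditure multiplier = 1/(1 − c(1−t)) = 1/(1 − 0.656×0.79) = 1/0.48176 ≈ 2.076.
ΔG contributes k·ΔG = (−£408 billion) / 0.48176 ≈ −£846.9 billion.
ΔT of −£441 billion changes first-round spending by −c·ΔT = +£289.296 billion, contributing k·(−c·ΔT) = (+£289.296 billion) / 0.48176 ≈ +£600.5 billion.
Net ΔY = k(ΔG − c·ΔT) = (−£118.704 billion) / 0.48176 ≈ −£246.4 billion.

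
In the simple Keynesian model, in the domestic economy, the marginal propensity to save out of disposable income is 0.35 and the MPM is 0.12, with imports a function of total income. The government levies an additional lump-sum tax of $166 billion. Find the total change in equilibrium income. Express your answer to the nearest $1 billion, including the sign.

−$230 billion

MPC = 1 − MPS = 1 − 0.35 = 0.65.
A lump-sum tax change of +$166 billion shifts disposable income by −$166 billion; first-round consumption changes by −c × ΔT = −0.65 × (+$166 billion) = −$107.9 billion.
Expenditure multiplier = 1/(1 − c + m) = 1/(1 − 0.65 + 0.12) = 1/0.47 ≈ 2.128.
The tax multiplier is −c × k ≈ −1.383, so ΔY = k × (−c·ΔT) = (−$107.9 billion) / 0.47 ≈ −$230 billion.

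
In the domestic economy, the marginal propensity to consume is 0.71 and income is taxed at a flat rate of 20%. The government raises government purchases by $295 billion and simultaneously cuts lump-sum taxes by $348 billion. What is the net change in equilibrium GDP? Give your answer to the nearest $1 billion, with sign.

+$1,255 billion

Expenditure multiplier = 1/(1 − c(1−t)) = 1/(1 − 0.71×0.8) = 1/0.432 ≈ 2.315.
ΔG contributes k·ΔG = (+$295 billion) / 0.432 ≈ +$682.9 billion.
ΔT of −$348 billion changes first-round spending by −c·ΔT = +$247.08 billion, contributing k·(−c·ΔT) = (+$247.08 billion) / 0.432 ≈ +$571.9 billion.
Net ΔY = k(ΔG − c·ΔT) = (+$542.08 billion) / 0.432 ≈ +$1,255 billion.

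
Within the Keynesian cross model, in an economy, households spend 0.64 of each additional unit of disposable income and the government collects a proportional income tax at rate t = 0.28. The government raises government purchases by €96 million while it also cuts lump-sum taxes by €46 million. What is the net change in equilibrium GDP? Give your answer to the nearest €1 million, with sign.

+€233 million

Expenditure multiplier = 1/(1 − c(1−t)) = 1/(1 − 0.64×0.72) = 1/0.5392 ≈ 1.855.
ΔG contributes k·ΔG = (+€96 million) / 0.5392 ≈ +€178 million.
ΔT of −€46 million changes first-round spending by −c·ΔT = +€29.44 million, contributing k·(−c·ΔT) = (+€29.44 million) / 0.5392 ≈ +€54.6 million.
Net ΔY = k(ΔG − c·ΔT) = (+€125.44 million) / 0.5392 ≈ +€233 million.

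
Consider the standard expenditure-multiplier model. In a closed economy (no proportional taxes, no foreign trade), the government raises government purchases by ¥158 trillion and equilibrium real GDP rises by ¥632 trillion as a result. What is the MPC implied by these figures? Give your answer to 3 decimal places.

0.750

Implied spending multiplier k = ΔY/ΔG = 632/158 = 4.
Since k = 1/(1 − MPC), MPC = 1 − 1/k = 1 − ΔG/ΔY = 1 − 158/632 = 0.750.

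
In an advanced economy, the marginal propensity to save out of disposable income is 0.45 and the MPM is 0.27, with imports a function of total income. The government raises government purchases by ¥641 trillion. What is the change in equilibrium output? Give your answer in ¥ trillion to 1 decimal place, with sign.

+¥890.3 trillion

MPC = 1 − MPS = 1 − 0.45 = 0.55.
Government-spending multiplier = 1/(1 − c + m) = 1/(1 − 0.55 + 0.27) = 1/0.72 ≈ 1.389.
ΔY = k × ΔG = (+¥641 trillion) / 0.72 ≈ +¥890.3 trillion.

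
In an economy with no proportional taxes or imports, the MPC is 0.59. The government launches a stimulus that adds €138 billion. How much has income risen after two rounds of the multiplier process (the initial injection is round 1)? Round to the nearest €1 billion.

Round 1 adds ΔG = €138 billion; each later round is MPC = 0.59 times the previous.
After 2 rounds: 138 + 81.42 = ΔG·(1 − c^2)/(1 − c) = 138 × (1 − 0.3481)/0.41 ≈ €219 billion.

€219 billion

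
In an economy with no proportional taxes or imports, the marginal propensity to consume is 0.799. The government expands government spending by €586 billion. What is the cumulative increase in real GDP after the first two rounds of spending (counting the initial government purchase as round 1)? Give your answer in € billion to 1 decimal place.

Round 1 adds ΔG = €586 billion; each later round is MPC = 0.799 times the previous.
After 2 rounds: 586 + 468.214 = ΔG·(1 − c^2)/(1 − c) = 586 × (1 − 0.638401)/0.201 ≈ €1,054.2 billion.

€1,054.2 billion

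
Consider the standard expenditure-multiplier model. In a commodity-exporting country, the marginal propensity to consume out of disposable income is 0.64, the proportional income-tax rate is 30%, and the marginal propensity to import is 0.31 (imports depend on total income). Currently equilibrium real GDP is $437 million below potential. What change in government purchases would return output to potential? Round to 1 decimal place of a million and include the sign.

Spending multiplier = 1/(1 − c(1−t) + m) = 1/(1 − 0.64×0.7 + 0.31) = 1/0.862 ≈ 1.16.
Need ΔY = +$437 million, so ΔG = ΔY/k = (+$437 million) × 0.862 ≈ +$376.7 million.
The government should increase government purchases by $376.7 million.

+$376.7 million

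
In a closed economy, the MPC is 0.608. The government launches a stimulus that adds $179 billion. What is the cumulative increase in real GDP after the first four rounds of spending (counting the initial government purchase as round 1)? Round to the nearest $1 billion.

Round 1 adds ΔG = $179 billion; each later round is MPC = 0.608 times the previous.
After 4 rounds: 179 + 108.832 + 66.169856 + 40.231272448 = ΔG·(1 − c^4)/(1 − c) = 179 × (1 − 0.136651472896)/0.392 ≈ $394 billion.

$394 billion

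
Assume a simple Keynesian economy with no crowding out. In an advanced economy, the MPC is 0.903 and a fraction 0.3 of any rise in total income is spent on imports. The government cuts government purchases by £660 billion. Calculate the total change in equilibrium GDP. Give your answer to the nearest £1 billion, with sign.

Government-spending multiplier = 1/(1 − c + m) = 1/(1 − 0.903 + 0.3) = 1/0.397 ≈ 2.519.
ΔY = k × ΔG = (−£660 billion) / 0.397 ≈ −£1,662 billion.

−£1,662 billion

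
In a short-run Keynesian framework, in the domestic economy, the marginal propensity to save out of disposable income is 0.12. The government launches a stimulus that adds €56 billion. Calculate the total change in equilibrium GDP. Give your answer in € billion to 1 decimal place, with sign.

+€466.7 billion

MPC = 1 − MPS = 1 − 0.12 = 0.88.
Expenditure multiplier = 1/(1 − MPC) = 1/(1 − 0.88) = 1/0.12 ≈ 8.333.
ΔY = k × ΔG = (+€56 billion) / 0.12 ≈ +€466.7 billion.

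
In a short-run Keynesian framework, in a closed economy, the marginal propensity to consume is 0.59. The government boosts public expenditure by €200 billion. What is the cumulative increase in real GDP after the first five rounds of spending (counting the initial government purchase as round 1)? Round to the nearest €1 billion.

Round 1 adds ΔG = €200 billion; each later round is MPC = 0.59 times the previous.
After 5 rounds: 200 + 118 + 69.62 + 41.0758 + 24.234722 = ΔG·(1 − c^5)/(1 − c) = 200 × (1 − 0.0714924299)/0.41 ≈ €453 billion.

€453 billion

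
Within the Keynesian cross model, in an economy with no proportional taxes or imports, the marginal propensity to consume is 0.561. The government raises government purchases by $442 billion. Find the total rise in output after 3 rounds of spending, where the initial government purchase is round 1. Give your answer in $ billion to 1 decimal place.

$829.1 billion

Round 1 adds ΔG = $442 billion; each later round is MPC = 0.561 times the previous.
After 3 rounds: 442 + 247.962 + 139.106682 = ΔG·(1 − c^3)/(1 − c) = 442 × (1 − 0.176558481)/0.439 ≈ $829.1 billion.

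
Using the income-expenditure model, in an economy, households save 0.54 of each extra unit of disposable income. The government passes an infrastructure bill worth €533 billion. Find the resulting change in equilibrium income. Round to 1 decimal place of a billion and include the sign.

MPC = 1 − MPS = 1 − 0.54 = 0.46.
Spending multiplier = 1/(1 − MPC) = 1/(1 − 0.46) = 1/0.54 ≈ 1.852.
ΔY = k × ΔG = (+€533 billion) / 0.54 ≈ +€987 billion.

+€987.0 billion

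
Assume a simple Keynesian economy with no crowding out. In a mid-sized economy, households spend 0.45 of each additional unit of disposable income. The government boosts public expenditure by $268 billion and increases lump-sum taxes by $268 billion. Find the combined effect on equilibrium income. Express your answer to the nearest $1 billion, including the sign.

Expenditure multiplier = 1/(1 − MPC) = 1/(1 − 0.45) = 1/0.55 ≈ 1.818.
ΔG contributes k·ΔG = (+$268 billion) / 0.55 ≈ +$487.3 billion.
ΔT of +$268 billion changes first-round spending by −c·ΔT = −$120.6 billion, contributing k·(−c·ΔT) = (−$120.6 billion) / 0.55 ≈ −$219.3 billion.
With ΔG = ΔT and no other leakages, the balanced-budget multiplier is 1, so ΔY = ΔG = +$268 billion.

+$268 billion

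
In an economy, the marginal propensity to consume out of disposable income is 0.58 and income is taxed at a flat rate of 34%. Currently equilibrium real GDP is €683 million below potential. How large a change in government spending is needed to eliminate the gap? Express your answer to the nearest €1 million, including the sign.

Spending multiplier = 1/(1 − c(1−t)) = 1/(1 − 0.58×0.66) = 1/0.6172 ≈ 1.62.
Need ΔY = +€683 million, so ΔG = ΔY/k = (+€683 million) × 0.6172 ≈ +€422 million.
The government should increase government spending by €422 million.

+€422 million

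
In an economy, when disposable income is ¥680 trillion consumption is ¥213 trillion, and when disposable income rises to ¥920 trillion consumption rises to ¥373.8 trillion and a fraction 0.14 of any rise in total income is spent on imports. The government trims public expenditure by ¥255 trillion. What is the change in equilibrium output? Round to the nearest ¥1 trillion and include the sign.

MPC = ΔC/ΔYd = (373.8 − 213)/(920 − 680) = 160.8/240 = 0.67.
Expenditure multiplier = 1/(1 − c + m) = 1/(1 − 0.67 + 0.14) = 1/0.47 ≈ 2.128.
ΔY = k × ΔG = (−¥255 trillion) / 0.47 ≈ −¥543 trillion.

−¥543 trillion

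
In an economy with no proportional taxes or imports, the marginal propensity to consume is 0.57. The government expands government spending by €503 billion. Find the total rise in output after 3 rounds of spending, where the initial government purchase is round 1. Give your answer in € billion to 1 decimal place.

Round 1 adds ΔG = €503 billion; each later round is MPC = 0.57 times the previous.
After 3 rounds: 503 + 286.71 + 163.4247 = ΔG·(1 − c^3)/(1 − c) = 503 × (1 − 0.185193)/0.43 ≈ €953.1 billion.

€953.1 billion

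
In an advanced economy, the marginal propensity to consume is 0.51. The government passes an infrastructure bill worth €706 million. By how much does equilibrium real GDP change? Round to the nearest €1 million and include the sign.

+€1,441 million

Spending multiplier = 1/(1 − MPC) = 1/(1 − 0.51) = 1/0.49 ≈ 2.041.
ΔY = k × ΔG = (+€706 million) / 0.49 ≈ +€1,441 million.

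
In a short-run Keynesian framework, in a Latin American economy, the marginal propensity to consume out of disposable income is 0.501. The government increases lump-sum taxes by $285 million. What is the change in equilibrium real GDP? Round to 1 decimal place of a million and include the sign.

−$286.1 million

A lump-sum tax change of +$285 million shifts disposable income by −$285 million; first-round consumption changes by −c × ΔT = −0.501 × (+$285 million) = −$142.785 million.
Expenditure multiplier = 1/(1 − MPC) = 1/(1 − 0.501) = 1/0.499 ≈ 2.004.
The tax multiplier is −c × k ≈ −1.004, so ΔY = k × (−c·ΔT) = (−$142.785 million) / 0.499 ≈ −$286.1 million.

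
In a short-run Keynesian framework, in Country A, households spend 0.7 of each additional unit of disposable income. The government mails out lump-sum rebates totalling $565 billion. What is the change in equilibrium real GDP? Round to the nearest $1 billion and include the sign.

A lump-sum tax change of −$565 billion shifts disposable income by +$565 billion; first-round consumption changes by −c × ΔT = −0.7 × (−$565 billion) = +$395.5 billion.
Expenditure multiplier = 1/(1 − MPC) = 1/(1 − 0.7) = 1/0.3 ≈ 3.333.
The tax multiplier is −c × k ≈ −2.333, so ΔY = k × (−c·ΔT) = (+$395.5 billion) / 0.3 ≈ +$1,318 billion.

+$1,318 billion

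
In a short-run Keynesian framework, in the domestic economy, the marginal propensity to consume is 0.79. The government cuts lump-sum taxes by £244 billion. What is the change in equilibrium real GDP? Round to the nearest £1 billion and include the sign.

+£918 billion

A lump-sum tax change of −£244 billion shifts disposable income by +£244 billion; first-round consumption changes by −c × ΔT = −0.79 × (−£244 billion) = +£192.76 billion.
Expenditure multiplier = 1/(1 − MPC) = 1/(1 − 0.79) = 1/0.21 ≈ 4.762.
The tax multiplier is −c × k ≈ −3.762, so ΔY = k × (−c·ΔT) = (+£192.76 billion) / 0.21 ≈ +£918 billion.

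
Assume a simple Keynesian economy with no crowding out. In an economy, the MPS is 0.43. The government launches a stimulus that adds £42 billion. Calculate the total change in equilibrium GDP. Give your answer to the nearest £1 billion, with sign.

MPC = 1 − MPS = 1 − 0.43 = 0.57.
Spending multiplier = 1/(1 − MPC) = 1/(1 − 0.57) = 1/0.43 ≈ 2.326.
ΔY = k × ΔG = (+£42 billion) / 0.43 ≈ +£98 billion.

+£98 billion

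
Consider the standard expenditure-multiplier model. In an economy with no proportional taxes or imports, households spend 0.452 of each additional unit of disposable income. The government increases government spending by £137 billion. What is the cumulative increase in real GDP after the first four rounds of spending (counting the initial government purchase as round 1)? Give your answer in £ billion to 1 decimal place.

Round 1 adds ΔG = £137 billion; each later round is MPC = 0.452 times the previous.
After 4 rounds: 137 + 61.924 + 27.989648 + 12.651320896 = ΔG·(1 − c^4)/(1 − c) = 137 × (1 − 0.041740124416)/0.548 ≈ £239.6 billion.

£239.6 billion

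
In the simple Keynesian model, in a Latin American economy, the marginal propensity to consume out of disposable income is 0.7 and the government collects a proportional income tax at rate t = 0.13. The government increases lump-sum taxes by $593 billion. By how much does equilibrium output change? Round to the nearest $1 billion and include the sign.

−$1,062 billion

A lump-sum tax change of +$593 billion shifts disposable income by −$593 billion; first-round consumption changes by −c × ΔT = −0.7 × (+$593 billion) = −$415.1 billion.
Expenditure multiplier = 1/(1 − c(1−t)) = 1/(1 − 0.7×0.87) = 1/0.391 ≈ 2.558.
The tax multiplier is −c × k ≈ −1.79, so ΔY = k × (−c·ΔT) = (−$415.1 billion) / 0.391 ≈ −$1,062 billion.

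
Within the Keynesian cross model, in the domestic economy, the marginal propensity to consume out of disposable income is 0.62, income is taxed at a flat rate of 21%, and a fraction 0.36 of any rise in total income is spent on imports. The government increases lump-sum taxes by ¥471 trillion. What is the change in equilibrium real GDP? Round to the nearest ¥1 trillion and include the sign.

A lump-sum tax change of +¥471 trillion shifts disposable income by −¥471 trillion; first-round consumption changes by −c × ΔT = −0.62 × (+¥471 trillion) = −¥292.02 trillion.
Expenditure multiplier = 1/(1 − c(1−t) + m) = 1/(1 − 0.62×0.79 + 0.36) = 1/0.8702 ≈ 1.149.
The tax multiplier is −c × k ≈ −0.712, so ΔY = k × (−c·ΔT) = (−¥292.02 trillion) / 0.8702 ≈ −¥336 trillion.

−¥336 trillion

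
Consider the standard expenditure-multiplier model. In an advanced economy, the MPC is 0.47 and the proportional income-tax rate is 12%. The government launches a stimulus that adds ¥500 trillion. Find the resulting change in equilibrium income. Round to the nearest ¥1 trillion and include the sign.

Government-spending multiplier = 1/(1 − c(1−t)) = 1/(1 − 0.47×0.88) = 1/0.5864 ≈ 1.705.
ΔY = k × ΔG = (+¥500 trillion) / 0.5864 ≈ +¥853 trillion.

+¥853 trillion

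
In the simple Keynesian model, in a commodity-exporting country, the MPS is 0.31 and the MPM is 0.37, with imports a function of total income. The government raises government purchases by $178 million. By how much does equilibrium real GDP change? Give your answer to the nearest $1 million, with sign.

+$262 million

MPC = 1 − MPS = 1 − 0.31 = 0.69.
Expenditure multiplier = 1/(1 − c + m) = 1/(1 − 0.69 + 0.37) = 1/0.68 ≈ 1.471.
ΔY = k × ΔG = (+$178 million) / 0.68 ≈ +$262 million.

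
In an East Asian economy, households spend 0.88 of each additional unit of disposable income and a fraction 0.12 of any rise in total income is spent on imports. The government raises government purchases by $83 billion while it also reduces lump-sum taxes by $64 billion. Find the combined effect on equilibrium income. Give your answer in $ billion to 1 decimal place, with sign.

+$580.5 billion

Expenditure multiplier = 1/(1 − c + m) = 1/(1 − 0.88 + 0.12) = 1/0.24 ≈ 4.167.
ΔG contributes k·ΔG = (+$83 billion) / 0.24 ≈ +$345.8 billion.
ΔT of −$64 billion changes first-round spending by −c·ΔT = +$56.32 billion, contributing k·(−c·ΔT) = (+$56.32 billion) / 0.24 ≈ +$234.7 billion.
Net ΔY = k(ΔG − c·ΔT) = (+$139.32 billion) / 0.24 = +$580.5 billion.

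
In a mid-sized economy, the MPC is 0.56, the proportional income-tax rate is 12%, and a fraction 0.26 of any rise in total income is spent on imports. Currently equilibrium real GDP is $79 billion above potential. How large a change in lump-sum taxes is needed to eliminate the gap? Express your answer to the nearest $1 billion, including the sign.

+$108 billion

Spending multiplier = 1/(1 − c(1−t) + m) = 1/(1 − 0.56×0.88 + 0.26) = 1/0.7672 ≈ 1.303.
Tax multiplier = −c·k = −0.56/0.7672 ≈ −0.73. Need ΔY = −$79 billion, so ΔT = ΔY/(−c·k) = −(−$79 billion) × 0.7672 / 0.56 ≈ +$108 billion.
The government should raise lump-sum taxes by $108 billion.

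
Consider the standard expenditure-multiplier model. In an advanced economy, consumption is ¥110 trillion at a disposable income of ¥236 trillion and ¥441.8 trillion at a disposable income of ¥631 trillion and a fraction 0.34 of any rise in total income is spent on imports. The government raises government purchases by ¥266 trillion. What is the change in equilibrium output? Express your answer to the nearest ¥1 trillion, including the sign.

MPC = ΔC/ΔYd = (441.8 − 110)/(631 − 236) = 331.8/395 = 0.84.
Spending multiplier = 1/(1 − c + m) = 1/(1 − 0.84 + 0.34) = 1/0.5 = 2.
ΔY = k × ΔG = (+¥266 trillion) / 0.5 = +¥532 trillion.

+¥532 trillion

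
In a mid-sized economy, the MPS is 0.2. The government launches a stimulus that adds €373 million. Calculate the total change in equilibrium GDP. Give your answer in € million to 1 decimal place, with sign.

+€1,865.0 million

MPC = 1 − MPS = 1 − 0.2 = 0.8.
Expenditure multiplier = 1/(1 − MPC) = 1/(1 − 0.8) = 1/0.2 = 5.
ΔY = k × ΔG = (+€373 million) / 0.2 = +€1,865 million.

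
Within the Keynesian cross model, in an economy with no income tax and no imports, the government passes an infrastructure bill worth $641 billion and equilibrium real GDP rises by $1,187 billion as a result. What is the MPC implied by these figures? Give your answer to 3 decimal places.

0.460

Implied spending multiplier k = ΔY/ΔG = 1,187/641 ≈ 1.8518.
Since k = 1/(1 − MPC), MPC = 1 − 1/k = 1 − ΔG/ΔY = 1 − 641/1,187 ≈ 0.460.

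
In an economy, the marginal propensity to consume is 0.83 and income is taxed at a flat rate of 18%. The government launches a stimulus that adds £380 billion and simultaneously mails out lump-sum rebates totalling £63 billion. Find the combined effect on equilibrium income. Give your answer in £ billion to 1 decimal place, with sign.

Expenditure multiplier = 1/(1 − c(1−t)) = 1/(1 − 0.83×0.82) = 1/0.3194 ≈ 3.131.
ΔG contributes k·ΔG = (+£380 billion) / 0.3194 ≈ +£1,189.7 billion.
ΔT of −£63 billion changes first-round spending by −c·ΔT = +£52.29 billion, contributing k·(−c·ΔT) = (+£52.29 billion) / 0.3194 ≈ +£163.7 billion.
Net ΔY = k(ΔG − c·ΔT) = (+£432.29 billion) / 0.3194 ≈ +£1,353.4 billion.

+£1,353.4 billion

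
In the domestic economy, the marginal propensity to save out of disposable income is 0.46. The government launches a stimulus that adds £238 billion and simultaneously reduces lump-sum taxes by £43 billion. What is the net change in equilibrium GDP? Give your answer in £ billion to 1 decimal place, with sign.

+£567.9 billion

MPC = 1 − MPS = 1 − 0.46 = 0.54.
Expenditure multiplier = 1/(1 − MPC) = 1/(1 − 0.54) = 1/0.46 ≈ 2.174.
ΔG contributes k·ΔG = (+£238 billion) / 0.46 ≈ +£517.4 billion.
ΔT of −£43 billion changes first-round spending by −c·ΔT = +£23.22 billion, contributing k·(−c·ΔT) = (+£23.22 billion) / 0.46 ≈ +£50.5 billion.
Net ΔY = k(ΔG − c·ΔT) = (+£261.22 billion) / 0.46 ≈ +£567.9 billion.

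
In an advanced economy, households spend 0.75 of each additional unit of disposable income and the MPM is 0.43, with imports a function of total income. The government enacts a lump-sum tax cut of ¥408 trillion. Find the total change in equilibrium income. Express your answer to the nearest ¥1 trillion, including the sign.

+¥450 trillion

A lump-sum tax change of −¥408 trillion shifts disposable income by +¥408 trillion; first-round consumption changes by −c × ΔT = −0.75 × (−¥408 trillion) = +¥306 trillion.
Expenditure multiplier = 1/(1 − c + m) = 1/(1 − 0.75 + 0.43) = 1/0.68 ≈ 1.471.
The tax multiplier is −c × k ≈ −1.103, so ΔY = k × (−c·ΔT) = (+¥306 trillion) / 0.68 = +¥450 trillion.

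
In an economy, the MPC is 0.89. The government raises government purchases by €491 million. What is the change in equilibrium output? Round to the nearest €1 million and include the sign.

Spending multiplier = 1/(1 − MPC) = 1/(1 − 0.89) = 1/0.11 ≈ 9.091.
ΔY = k × ΔG = (+€491 million) / 0.11 ≈ +€4,464 million.

+€4,464 million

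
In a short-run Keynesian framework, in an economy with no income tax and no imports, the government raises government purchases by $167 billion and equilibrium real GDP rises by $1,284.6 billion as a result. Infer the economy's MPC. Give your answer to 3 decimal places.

Implied spending multiplier k = ΔY/ΔG = 1,284.6/167 ≈ 7.6922.
Since k = 1/(1 − MPC), MPC = 1 − 1/k = 1 − ΔG/ΔY = 1 − 167/1,284.6 ≈ 0.870.

0.870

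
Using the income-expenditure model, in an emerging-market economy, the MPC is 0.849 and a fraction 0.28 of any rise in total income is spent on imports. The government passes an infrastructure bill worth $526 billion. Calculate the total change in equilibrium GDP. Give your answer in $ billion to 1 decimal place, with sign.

+$1,220.4 billion

Expenditure multiplier = 1/(1 − c + m) = 1/(1 − 0.849 + 0.28) = 1/0.431 ≈ 2.32.
ΔY = k × ΔG = (+$526 billion) / 0.431 ≈ +$1,220.4 billion.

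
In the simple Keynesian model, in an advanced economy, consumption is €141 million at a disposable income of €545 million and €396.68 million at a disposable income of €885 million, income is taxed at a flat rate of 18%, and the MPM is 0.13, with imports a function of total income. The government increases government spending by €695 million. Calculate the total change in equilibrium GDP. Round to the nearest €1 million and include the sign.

MPC = ΔC/ΔYd = (396.68 − 141)/(885 − 545) = 255.68/340 = 0.752.
Spending multiplier = 1/(1 − c(1−t) + m) = 1/(1 − 0.752×0.82 + 0.13) = 1/0.51336 ≈ 1.948.
ΔY = k × ΔG = (+€695 million) / 0.51336 ≈ +€1,354 million.

+€1,354 million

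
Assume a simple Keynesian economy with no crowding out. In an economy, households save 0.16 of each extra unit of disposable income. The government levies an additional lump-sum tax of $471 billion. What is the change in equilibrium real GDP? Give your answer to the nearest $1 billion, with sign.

MPC = 1 − MPS = 1 − 0.16 = 0.84.
A lump-sum tax change of +$471 billion shifts disposable income by −$471 billion; first-round consumption changes by −c × ΔT = −0.84 × (+$471 billion) = −$395.64 billion.
Expenditure multiplier = 1/(1 − MPC) = 1/(1 − 0.84) = 1/0.16 = 6.25.
The tax multiplier is −c × k = −5.25, so ΔY = k × (−c·ΔT) = (−$395.64 billion) / 0.16 ≈ −$2,473 billion.

−$2,473 billion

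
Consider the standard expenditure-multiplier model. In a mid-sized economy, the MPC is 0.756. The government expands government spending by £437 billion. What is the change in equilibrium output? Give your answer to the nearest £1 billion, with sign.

+£1,791 billion

Spending multiplier = 1/(1 − MPC) = 1/(1 − 0.756) = 1/0.244 ≈ 4.098.
ΔY = k × ΔG = (+£437 billion) / 0.244 ≈ +£1,791 billion.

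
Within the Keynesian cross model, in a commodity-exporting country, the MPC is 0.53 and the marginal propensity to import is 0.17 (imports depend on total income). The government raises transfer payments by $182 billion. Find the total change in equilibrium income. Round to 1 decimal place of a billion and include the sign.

The transfer change shifts disposable income by +$182 billion, so first-round consumption changes by c·ΔTR = 0.53 × (+$182 billion) = +$96.46 billion.
Expenditure multiplier = 1/(1 − c + m) = 1/(1 − 0.53 + 0.17) = 1/0.64 ≈ 1.563.
The transfer multiplier is c × k ≈ 0.828, so ΔY = k × (c·ΔTR) = (+$96.46 billion) / 0.64 ≈ +$150.7 billion.

+$150.7 billion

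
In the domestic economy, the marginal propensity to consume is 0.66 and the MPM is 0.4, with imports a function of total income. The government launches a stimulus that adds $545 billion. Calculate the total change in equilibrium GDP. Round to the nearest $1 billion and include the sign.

+$736 billion

Expenditure multiplier = 1/(1 − c + m) = 1/(1 − 0.66 + 0.4) = 1/0.74 ≈ 1.351.
ΔY = k × ΔG = (+$545 billion) / 0.74 ≈ +$736 billion.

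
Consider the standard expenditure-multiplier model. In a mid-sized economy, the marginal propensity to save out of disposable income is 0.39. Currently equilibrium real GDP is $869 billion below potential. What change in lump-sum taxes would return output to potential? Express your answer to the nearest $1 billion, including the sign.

MPC = 1 − MPS = 1 − 0.39 = 0.61.
Spending multiplier = 1/(1 − MPC) = 1/(1 − 0.61) = 1/0.39 ≈ 2.564.
Tax multiplier = −c·k = −0.61/0.39 ≈ −1.564. Need ΔY = +$869 billion, so ΔT = ΔY/(−c·k) = −(+$869 billion) × 0.39 / 0.61 ≈ −$556 billion.
The government should cut lump-sum taxes by $556 billion.

−$556 billion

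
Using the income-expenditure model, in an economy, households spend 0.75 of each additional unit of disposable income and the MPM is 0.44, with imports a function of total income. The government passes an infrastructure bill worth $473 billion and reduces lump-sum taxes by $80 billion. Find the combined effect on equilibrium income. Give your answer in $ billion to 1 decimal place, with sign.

Expenditure multiplier = 1/(1 − c + m) = 1/(1 − 0.75 + 0.44) = 1/0.69 ≈ 1.449.
ΔG contributes k·ΔG = (+$473 billion) / 0.69 ≈ +$685.5 billion.
ΔT of −$80 billion changes first-round spending by −c·ΔT = +$60 billion, contributing k·(−c·ΔT) = (+$60 billion) / 0.69 ≈ +$87 billion.
Net ΔY = k(ΔG − c·ΔT) = (+$533 billion) / 0.69 ≈ +$772.5 billion.

+$772.5 billion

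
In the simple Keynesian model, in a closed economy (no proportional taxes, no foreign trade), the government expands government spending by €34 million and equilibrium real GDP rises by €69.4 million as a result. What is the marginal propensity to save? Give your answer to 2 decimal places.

Implied spending multiplier k = ΔY/ΔG = 69.4/34 ≈ 2.0412.
Since k = 1/(1 − MPC), MPC = 1 − 1/k = 1 − ΔG/ΔY = 1 − 34/69.4 ≈ 0.51.
MPS = 1 − MPC = 0.49.

0.49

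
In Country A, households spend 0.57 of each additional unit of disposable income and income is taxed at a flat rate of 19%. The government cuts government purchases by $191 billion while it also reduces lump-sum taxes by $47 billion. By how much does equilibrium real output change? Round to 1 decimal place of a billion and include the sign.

−$305.1 billion

Expenditure multiplier = 1/(1 − c(1−t)) = 1/(1 − 0.57×0.81) = 1/0.5383 ≈ 1.858.
ΔG contributes k·ΔG = (−$191 billion) / 0.5383 ≈ −$354.8 billion.
ΔT of −$47 billion changes first-round spending by −c·ΔT = +$26.79 billion, contributing k·(−c·ΔT) = (+$26.79 billion) / 0.5383 ≈ +$49.8 billion.
Net ΔY = k(ΔG − c·ΔT) = (−$164.21 billion) / 0.5383 ≈ −$305.1 billion.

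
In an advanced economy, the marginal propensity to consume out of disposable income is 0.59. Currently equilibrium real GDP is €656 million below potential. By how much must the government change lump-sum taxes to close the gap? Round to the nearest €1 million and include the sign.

−€456 million

Spending multiplier = 1/(1 − MPC) = 1/(1 − 0.59) = 1/0.41 ≈ 2.439.
Tax multiplier = −c·k = −0.59/0.41 ≈ −1.439. Need ΔY = +€656 million, so ΔT = ΔY/(−c·k) = −(+€656 million) × 0.41 / 0.59 ≈ −€456 million.
The government should cut lump-sum taxes by €456 million.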